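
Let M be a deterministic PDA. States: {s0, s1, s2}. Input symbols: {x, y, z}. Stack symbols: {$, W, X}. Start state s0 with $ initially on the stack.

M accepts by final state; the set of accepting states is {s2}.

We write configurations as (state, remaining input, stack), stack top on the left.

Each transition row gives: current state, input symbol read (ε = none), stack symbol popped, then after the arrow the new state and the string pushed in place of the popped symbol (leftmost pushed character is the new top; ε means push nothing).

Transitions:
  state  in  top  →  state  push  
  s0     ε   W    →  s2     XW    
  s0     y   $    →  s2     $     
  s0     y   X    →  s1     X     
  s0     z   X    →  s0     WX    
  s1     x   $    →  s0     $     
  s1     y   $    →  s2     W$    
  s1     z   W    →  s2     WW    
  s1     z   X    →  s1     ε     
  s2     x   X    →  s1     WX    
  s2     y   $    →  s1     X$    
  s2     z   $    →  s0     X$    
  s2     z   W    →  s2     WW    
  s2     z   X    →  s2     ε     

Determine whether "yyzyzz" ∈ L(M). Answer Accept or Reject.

Accept

(s0, yyzyzz, $) ⊢ (s2, yzyzz, $) ⊢ (s1, zyzz, X$) ⊢ (s1, yzz, $) ⊢ (s2, zz, W$) ⊢ (s2, z, WW$) ⊢ (s2, ε, WWW$)
All input consumed; state s2 ∈ F.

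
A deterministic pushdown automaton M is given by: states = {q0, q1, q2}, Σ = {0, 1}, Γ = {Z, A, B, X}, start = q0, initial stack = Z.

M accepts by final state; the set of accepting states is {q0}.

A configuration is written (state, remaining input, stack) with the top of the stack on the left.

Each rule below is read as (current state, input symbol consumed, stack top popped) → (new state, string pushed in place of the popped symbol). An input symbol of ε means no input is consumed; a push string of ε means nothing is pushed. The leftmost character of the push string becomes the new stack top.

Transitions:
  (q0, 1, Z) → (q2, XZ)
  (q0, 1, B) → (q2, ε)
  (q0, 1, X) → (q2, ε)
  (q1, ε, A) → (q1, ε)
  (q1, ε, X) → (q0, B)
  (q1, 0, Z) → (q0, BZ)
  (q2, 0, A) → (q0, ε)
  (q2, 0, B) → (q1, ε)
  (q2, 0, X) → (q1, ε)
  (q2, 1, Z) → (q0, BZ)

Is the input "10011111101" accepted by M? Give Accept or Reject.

Reject

(q0, 10011111101, Z)
  read 1, top Z: go to q2, push XZ → (q2, 0011111101, XZ)
  read 0, top X: go to q1, push ε → (q1, 011111101, Z)
  read 0, top Z: go to q0, push BZ → (q0, 11111101, BZ)
  read 1, top B: go to q2, push ε → (q2, 1111101, Z)
  read 1, top Z: go to q0, push BZ → (q0, 111101, BZ)
  read 1, top B: go to q2, push ε → (q2, 11101, Z)
  read 1, top Z: go to q0, push BZ → (q0, 1101, BZ)
  read 1, top B: go to q2, push ε → (q2, 101, Z)
  read 1, top Z: go to q0, push BZ → (q0, 01, BZ)
No transition applies at (q0, 01, BZ); input not fully consumed.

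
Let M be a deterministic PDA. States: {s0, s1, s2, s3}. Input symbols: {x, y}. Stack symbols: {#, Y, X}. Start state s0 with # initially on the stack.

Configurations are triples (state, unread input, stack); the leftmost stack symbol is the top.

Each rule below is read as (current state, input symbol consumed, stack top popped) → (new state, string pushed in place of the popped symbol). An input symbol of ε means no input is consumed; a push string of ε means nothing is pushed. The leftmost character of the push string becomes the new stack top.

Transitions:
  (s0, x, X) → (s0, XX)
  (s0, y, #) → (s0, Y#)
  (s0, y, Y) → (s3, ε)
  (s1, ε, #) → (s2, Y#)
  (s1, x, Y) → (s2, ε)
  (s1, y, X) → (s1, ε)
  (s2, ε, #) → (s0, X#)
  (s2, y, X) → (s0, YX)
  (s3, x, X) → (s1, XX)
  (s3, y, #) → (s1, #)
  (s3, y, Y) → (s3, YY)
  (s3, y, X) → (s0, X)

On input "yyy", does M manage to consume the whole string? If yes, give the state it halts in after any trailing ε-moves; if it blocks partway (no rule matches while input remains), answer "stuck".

(s0, yyy, #) ⊢ (s0, yy, Y#) ⊢ (s3, y, #) ⊢ (s1, ε, #) ⊢ (s2, ε, Y#)
All input consumed; M is in state s2.

s2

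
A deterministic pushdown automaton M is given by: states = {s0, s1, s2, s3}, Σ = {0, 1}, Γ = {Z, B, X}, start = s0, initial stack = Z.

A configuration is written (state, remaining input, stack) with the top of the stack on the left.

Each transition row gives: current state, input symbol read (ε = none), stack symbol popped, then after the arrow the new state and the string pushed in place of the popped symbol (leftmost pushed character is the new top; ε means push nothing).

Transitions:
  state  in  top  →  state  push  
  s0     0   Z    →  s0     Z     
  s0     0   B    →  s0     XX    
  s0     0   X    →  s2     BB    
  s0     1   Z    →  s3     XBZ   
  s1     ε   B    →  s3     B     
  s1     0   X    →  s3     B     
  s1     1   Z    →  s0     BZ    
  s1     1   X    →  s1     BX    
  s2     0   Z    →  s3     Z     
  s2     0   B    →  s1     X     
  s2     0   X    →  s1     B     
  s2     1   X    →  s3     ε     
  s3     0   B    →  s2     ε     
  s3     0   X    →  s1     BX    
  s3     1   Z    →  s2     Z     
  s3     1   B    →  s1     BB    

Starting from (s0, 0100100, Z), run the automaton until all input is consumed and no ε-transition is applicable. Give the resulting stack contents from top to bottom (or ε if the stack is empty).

Z

(s0, 0100100, Z)
  read 0, top Z: go to s0, push Z → (s0, 100100, Z)
  read 1, top Z: go to s3, push XBZ → (s3, 00100, XBZ)
  read 0, top X: go to s1, push BX → (s1, 0100, BXBZ)
  ε-move, top B: go to s3, push B → (s3, 0100, BXBZ)
  read 0, top B: go to s2, push ε → (s2, 100, XBZ)
  read 1, top X: go to s3, push ε → (s3, 00, BZ)
  read 0, top B: go to s2, push ε → (s2, 0, Z)
  read 0, top Z: go to s3, push Z → (s3, ε, Z)
All input consumed in state s3 with stack Z.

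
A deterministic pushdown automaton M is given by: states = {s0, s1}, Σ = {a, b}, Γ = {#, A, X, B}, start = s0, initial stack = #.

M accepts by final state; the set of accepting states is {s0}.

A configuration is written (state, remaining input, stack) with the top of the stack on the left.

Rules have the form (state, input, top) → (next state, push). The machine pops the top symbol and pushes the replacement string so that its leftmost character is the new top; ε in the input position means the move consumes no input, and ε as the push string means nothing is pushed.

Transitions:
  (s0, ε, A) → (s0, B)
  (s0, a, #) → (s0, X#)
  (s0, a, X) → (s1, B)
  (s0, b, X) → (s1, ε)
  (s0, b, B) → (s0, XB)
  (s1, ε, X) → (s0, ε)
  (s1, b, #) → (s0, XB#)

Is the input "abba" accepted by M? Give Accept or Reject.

Reject

(s0, abba, #)
  read a, top #: go to s0, push X# → (s0, bba, X#)
  read b, top X: go to s1, push ε → (s1, ba, #)
  read b, top #: go to s0, push XB# → (s0, a, XB#)
  read a, top X: go to s1, push B → (s1, ε, BB#)
All input consumed; state s1 ∉ F and no further ε-move applies.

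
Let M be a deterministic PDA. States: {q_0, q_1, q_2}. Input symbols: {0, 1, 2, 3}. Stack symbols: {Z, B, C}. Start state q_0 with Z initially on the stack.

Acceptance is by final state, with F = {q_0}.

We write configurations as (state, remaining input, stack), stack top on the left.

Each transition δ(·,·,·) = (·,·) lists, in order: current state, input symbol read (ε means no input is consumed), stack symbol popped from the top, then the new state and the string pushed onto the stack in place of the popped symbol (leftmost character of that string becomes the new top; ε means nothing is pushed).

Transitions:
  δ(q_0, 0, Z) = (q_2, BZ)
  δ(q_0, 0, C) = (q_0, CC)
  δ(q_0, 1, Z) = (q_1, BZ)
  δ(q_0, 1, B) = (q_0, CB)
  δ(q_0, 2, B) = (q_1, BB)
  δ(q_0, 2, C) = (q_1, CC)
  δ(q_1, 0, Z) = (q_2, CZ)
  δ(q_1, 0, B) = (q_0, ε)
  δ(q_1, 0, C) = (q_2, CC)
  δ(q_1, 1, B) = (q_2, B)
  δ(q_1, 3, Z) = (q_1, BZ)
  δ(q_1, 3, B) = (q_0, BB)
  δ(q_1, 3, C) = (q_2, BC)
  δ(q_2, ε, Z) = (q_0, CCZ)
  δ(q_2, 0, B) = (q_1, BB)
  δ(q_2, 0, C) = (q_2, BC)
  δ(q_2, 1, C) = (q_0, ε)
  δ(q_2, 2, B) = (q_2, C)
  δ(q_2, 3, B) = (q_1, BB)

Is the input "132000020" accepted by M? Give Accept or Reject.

Reject

(q_0, 132000020, Z) ⊢ (q_1, 32000020, BZ) ⊢ (q_0, 2000020, BBZ) ⊢ (q_1, 000020, BBBZ) ⊢ (q_0, 00020, BBZ)
No transition applies at (q_0, 00020, BBZ); input not fully consumed.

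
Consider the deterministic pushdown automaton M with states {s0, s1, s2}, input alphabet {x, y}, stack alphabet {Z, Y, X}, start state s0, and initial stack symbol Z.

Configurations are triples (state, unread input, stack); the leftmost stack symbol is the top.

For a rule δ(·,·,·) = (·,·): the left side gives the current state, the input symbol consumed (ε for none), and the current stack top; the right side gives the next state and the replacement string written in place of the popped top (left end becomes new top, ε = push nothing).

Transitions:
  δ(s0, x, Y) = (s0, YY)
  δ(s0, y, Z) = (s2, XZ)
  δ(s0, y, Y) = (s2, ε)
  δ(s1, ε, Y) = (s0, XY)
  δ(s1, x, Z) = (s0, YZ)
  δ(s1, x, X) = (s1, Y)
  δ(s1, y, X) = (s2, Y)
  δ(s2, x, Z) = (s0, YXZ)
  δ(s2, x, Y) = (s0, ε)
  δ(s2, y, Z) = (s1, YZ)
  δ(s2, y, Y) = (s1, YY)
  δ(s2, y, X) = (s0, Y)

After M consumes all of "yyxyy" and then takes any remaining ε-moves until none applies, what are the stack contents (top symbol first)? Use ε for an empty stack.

(s0, yyxyy, Z)
  read y, top Z: go to s2, push XZ → (s2, yxyy, XZ)
  read y, top X: go to s0, push Y → (s0, xyy, YZ)
  read x, top Y: go to s0, push YY → (s0, yy, YYZ)
  read y, top Y: go to s2, push ε → (s2, y, YZ)
  read y, top Y: go to s1, push YY → (s1, ε, YYZ)
  ε-move, top Y: go to s0, push XY → (s0, ε, XYYZ)
All input consumed in state s0 with stack XYYZ.

XYYZ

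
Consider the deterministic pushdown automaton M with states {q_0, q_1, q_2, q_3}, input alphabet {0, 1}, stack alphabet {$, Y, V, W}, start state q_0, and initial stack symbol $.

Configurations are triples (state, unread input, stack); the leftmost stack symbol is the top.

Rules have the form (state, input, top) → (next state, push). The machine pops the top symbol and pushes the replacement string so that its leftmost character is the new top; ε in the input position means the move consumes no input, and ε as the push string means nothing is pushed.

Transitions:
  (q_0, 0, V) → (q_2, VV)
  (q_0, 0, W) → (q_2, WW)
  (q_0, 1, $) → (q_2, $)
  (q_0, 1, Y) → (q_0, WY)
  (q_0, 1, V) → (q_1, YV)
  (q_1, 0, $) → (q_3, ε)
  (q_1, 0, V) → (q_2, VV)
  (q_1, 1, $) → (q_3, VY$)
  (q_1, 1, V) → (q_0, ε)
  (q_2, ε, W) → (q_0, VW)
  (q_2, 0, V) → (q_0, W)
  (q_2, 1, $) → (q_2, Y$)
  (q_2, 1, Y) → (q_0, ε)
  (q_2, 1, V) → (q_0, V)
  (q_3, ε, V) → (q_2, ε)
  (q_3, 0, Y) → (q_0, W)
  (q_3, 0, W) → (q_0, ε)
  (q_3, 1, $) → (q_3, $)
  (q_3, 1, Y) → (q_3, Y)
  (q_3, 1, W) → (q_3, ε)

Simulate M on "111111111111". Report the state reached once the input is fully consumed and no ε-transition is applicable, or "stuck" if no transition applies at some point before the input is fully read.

q_0

(q_0, 111111111111, $) ⊢ (q_2, 11111111111, $) ⊢ (q_2, 1111111111, Y$) ⊢ (q_0, 111111111, $) ⊢ (q_2, 11111111, $) ⊢ (q_2, 1111111, Y$) ⊢ (q_0, 111111, $) ⊢ (q_2, 11111, $) ⊢ (q_2, 1111, Y$) ⊢ (q_0, 111, $) ⊢ (q_2, 11, $) ⊢ (q_2, 1, Y$) ⊢ (q_0, ε, $)
All input consumed; M is in state q_0.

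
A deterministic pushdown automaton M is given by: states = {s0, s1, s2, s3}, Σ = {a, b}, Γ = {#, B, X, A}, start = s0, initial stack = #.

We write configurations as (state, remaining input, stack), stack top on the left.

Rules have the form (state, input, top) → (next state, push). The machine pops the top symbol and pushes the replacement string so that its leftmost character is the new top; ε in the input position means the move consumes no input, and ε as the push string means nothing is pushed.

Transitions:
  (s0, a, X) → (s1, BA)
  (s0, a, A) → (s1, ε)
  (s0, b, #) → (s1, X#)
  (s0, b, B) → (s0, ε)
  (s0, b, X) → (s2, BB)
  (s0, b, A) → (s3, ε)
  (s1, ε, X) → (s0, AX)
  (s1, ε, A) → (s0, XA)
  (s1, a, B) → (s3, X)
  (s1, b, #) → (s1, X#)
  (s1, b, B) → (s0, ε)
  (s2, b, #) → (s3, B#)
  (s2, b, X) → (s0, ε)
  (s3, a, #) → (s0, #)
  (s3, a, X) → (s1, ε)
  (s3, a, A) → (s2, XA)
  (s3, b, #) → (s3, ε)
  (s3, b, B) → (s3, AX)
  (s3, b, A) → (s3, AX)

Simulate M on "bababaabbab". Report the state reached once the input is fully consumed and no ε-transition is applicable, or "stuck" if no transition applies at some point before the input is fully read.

(s0, bababaabbab, #)
  read b, top #: go to s1, push X# → (s1, ababaabbab, X#)
  ε-move, top X: go to s0, push AX → (s0, ababaabbab, AX#)
  read a, top A: go to s1, push ε → (s1, babaabbab, X#)
  ε-move, top X: go to s0, push AX → (s0, babaabbab, AX#)
  read b, top A: go to s3, push ε → (s3, abaabbab, X#)
  read a, top X: go to s1, push ε → (s1, baabbab, #)
  read b, top #: go to s1, push X# → (s1, aabbab, X#)
  ε-move, top X: go to s0, push AX → (s0, aabbab, AX#)
  read a, top A: go to s1, push ε → (s1, abbab, X#)
  ε-move, top X: go to s0, push AX → (s0, abbab, AX#)
  read a, top A: go to s1, push ε → (s1, bbab, X#)
  ε-move, top X: go to s0, push AX → (s0, bbab, AX#)
  read b, top A: go to s3, push ε → (s3, bab, X#)
No transition for (s3, b, top X); M blocks with input bab remaining.

stuck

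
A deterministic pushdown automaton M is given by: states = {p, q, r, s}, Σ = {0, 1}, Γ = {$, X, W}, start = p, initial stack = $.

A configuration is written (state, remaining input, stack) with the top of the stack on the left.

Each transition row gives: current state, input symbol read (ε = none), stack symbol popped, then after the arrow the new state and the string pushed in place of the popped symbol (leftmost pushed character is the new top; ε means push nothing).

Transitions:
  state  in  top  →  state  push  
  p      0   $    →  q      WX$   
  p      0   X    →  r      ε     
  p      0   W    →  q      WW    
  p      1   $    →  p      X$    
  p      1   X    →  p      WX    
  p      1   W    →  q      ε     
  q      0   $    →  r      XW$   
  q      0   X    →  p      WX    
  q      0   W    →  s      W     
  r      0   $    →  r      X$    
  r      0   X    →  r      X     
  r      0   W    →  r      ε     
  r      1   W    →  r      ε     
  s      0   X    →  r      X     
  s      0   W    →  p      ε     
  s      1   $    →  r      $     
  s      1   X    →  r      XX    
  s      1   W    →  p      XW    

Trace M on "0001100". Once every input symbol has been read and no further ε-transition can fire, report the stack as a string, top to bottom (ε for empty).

WWX$

(p, 0001100, $) ⊢ (q, 001100, WX$) ⊢ (s, 01100, WX$) ⊢ (p, 1100, X$) ⊢ (p, 100, WX$) ⊢ (q, 00, X$) ⊢ (p, 0, WX$) ⊢ (q, ε, WWX$)
All input consumed in state q with stack WWX$.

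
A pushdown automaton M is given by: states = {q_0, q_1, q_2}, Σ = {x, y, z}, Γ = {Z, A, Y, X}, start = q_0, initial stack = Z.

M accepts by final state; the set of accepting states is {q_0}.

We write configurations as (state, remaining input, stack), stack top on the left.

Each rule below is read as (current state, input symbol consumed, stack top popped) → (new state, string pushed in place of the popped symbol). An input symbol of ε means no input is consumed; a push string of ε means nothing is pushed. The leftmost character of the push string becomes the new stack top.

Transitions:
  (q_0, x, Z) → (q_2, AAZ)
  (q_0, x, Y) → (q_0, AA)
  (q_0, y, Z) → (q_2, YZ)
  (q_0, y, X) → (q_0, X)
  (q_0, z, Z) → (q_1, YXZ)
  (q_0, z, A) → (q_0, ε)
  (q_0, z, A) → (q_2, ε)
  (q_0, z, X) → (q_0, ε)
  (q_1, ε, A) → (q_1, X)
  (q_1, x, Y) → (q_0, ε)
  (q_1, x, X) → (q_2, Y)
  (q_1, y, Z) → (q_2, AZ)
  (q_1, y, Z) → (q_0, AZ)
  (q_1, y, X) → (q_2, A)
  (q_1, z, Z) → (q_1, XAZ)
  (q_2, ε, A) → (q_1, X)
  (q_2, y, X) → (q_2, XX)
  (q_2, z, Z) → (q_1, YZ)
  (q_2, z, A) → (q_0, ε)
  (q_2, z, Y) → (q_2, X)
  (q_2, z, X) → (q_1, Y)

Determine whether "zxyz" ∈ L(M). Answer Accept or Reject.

One accepting computation: (q_0, zxyz, Z) ⊢ (q_1, xyz, YXZ) ⊢ (q_0, yz, XZ) ⊢ (q_0, z, XZ) ⊢ (q_0, ε, Z)
All input consumed and state q_0 ∈ F.

Accept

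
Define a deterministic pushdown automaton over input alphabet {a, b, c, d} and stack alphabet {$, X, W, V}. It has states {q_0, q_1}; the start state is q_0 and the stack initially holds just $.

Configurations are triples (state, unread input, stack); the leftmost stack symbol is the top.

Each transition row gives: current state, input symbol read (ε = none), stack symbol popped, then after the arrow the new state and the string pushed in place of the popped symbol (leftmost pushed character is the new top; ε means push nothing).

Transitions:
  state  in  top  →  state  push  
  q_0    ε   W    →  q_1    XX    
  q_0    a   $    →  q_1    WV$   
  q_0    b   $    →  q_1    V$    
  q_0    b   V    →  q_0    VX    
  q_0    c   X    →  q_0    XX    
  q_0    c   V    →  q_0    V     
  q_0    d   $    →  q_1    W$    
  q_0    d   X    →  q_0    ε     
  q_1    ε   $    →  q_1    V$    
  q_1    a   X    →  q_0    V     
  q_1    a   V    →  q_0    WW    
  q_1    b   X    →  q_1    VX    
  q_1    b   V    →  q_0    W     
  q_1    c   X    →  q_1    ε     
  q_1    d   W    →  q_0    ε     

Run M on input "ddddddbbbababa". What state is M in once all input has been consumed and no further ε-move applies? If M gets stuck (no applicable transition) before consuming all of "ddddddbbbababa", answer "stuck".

q_1

(q_0, ddddddbbbababa, $)
  read d, top $: go to q_1, push W$ → (q_1, dddddbbbababa, W$)
  read d, top W: go to q_0, push ε → (q_0, ddddbbbababa, $)
  read d, top $: go to q_1, push W$ → (q_1, dddbbbababa, W$)
  read d, top W: go to q_0, push ε → (q_0, ddbbbababa, $)
  read d, top $: go to q_1, push W$ → (q_1, dbbbababa, W$)
  read d, top W: go to q_0, push ε → (q_0, bbbababa, $)
  read b, top $: go to q_1, push V$ → (q_1, bbababa, V$)
  read b, top V: go to q_0, push W → (q_0, bababa, W$)
  ε-move, top W: go to q_1, push XX → (q_1, bababa, XX$)
  read b, top X: go to q_1, push VX → (q_1, ababa, VXX$)
  read a, top V: go to q_0, push WW → (q_0, baba, WWXX$)
  ε-move, top W: go to q_1, push XX → (q_1, baba, XXWXX$)
  read b, top X: go to q_1, push VX → (q_1, aba, VXXWXX$)
  read a, top V: go to q_0, push WW → (q_0, ba, WWXXWXX$)
  ε-move, top W: go to q_1, push XX → (q_1, ba, XXWXXWXX$)
  read b, top X: go to q_1, push VX → (q_1, a, VXXWXXWXX$)
  read a, top V: go to q_0, push WW → (q_0, ε, WWXXWXXWXX$)
  ε-move, top W: go to q_1, push XX → (q_1, ε, XXWXXWXXWXX$)
All input consumed; M is in state q_1.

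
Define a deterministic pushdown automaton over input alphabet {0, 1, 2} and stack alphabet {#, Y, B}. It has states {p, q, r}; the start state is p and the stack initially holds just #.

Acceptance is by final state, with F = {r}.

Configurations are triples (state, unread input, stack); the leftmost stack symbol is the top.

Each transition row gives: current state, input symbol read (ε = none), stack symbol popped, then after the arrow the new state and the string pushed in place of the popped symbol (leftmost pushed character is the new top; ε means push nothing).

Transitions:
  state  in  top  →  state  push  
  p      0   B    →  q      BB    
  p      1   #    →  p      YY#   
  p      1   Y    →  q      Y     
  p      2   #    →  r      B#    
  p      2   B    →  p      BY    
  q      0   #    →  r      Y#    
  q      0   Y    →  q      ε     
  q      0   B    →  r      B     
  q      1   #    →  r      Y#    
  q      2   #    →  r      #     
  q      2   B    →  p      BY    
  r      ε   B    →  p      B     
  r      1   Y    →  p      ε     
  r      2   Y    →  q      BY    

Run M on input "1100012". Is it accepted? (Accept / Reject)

(p, 1100012, #)
  read 1, top #: go to p, push YY# → (p, 100012, YY#)
  read 1, top Y: go to q, push Y → (q, 00012, YY#)
  read 0, top Y: go to q, push ε → (q, 0012, Y#)
  read 0, top Y: go to q, push ε → (q, 012, #)
  read 0, top #: go to r, push Y# → (r, 12, Y#)
  read 1, top Y: go to p, push ε → (p, 2, #)
  read 2, top #: go to r, push B# → (r, ε, B#)
All input consumed; state r ∈ F.

Accept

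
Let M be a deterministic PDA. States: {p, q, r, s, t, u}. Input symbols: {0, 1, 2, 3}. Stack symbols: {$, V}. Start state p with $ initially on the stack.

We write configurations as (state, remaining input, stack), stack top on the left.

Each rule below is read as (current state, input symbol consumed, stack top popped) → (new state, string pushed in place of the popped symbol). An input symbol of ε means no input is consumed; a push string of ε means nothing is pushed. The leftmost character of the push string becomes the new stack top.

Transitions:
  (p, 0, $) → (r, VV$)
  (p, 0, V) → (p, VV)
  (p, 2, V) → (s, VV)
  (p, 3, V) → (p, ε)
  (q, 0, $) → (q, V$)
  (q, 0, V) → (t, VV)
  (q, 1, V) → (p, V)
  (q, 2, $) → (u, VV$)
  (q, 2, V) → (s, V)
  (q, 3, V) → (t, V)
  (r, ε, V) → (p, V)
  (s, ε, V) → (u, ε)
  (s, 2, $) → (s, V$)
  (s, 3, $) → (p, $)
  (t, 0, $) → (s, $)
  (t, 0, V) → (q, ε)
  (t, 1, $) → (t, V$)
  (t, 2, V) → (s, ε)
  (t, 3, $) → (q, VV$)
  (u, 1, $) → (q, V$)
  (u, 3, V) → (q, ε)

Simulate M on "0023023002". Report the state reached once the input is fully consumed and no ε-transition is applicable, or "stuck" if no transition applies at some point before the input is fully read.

u

(p, 0023023002, $)
  read 0, top $: go to r, push VV$ → (r, 023023002, VV$)
  ε-move, top V: go to p, push V → (p, 023023002, VV$)
  read 0, top V: go to p, push VV → (p, 23023002, VVV$)
  read 2, top V: go to s, push VV → (s, 3023002, VVVV$)
  ε-move, top V: go to u, push ε → (u, 3023002, VVV$)
  read 3, top V: go to q, push ε → (q, 023002, VV$)
  read 0, top V: go to t, push VV → (t, 23002, VVV$)
  read 2, top V: go to s, push ε → (s, 3002, VV$)
  ε-move, top V: go to u, push ε → (u, 3002, V$)
  read 3, top V: go to q, push ε → (q, 002, $)
  read 0, top $: go to q, push V$ → (q, 02, V$)
  read 0, top V: go to t, push VV → (t, 2, VV$)
  read 2, top V: go to s, push ε → (s, ε, V$)
  ε-move, top V: go to u, push ε → (u, ε, $)
All input consumed; M is in state u.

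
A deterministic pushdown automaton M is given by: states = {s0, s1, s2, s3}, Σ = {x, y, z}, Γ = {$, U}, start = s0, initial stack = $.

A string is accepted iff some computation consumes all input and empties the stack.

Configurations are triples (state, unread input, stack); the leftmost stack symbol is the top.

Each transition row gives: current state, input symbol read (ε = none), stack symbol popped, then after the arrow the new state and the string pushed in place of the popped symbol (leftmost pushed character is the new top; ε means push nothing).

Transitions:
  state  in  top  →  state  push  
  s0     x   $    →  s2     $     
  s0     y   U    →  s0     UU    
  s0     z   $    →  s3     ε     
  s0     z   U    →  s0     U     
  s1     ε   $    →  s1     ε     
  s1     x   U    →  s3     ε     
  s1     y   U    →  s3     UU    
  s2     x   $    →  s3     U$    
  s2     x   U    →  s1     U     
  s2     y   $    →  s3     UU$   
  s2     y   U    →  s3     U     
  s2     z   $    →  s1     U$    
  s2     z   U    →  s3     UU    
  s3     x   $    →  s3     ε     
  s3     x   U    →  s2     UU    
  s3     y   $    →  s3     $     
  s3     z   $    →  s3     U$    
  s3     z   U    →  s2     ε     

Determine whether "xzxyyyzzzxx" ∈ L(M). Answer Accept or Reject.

Accept

(s0, xzxyyyzzzxx, $) ⊢ (s2, zxyyyzzzxx, $) ⊢ (s1, xyyyzzzxx, U$) ⊢ (s3, yyyzzzxx, $) ⊢ (s3, yyzzzxx, $) ⊢ (s3, yzzzxx, $) ⊢ (s3, zzzxx, $) ⊢ (s3, zzxx, U$) ⊢ (s2, zxx, $) ⊢ (s1, xx, U$) ⊢ (s3, x, $) ⊢ (s3, ε, ε)
All input consumed and the stack is empty.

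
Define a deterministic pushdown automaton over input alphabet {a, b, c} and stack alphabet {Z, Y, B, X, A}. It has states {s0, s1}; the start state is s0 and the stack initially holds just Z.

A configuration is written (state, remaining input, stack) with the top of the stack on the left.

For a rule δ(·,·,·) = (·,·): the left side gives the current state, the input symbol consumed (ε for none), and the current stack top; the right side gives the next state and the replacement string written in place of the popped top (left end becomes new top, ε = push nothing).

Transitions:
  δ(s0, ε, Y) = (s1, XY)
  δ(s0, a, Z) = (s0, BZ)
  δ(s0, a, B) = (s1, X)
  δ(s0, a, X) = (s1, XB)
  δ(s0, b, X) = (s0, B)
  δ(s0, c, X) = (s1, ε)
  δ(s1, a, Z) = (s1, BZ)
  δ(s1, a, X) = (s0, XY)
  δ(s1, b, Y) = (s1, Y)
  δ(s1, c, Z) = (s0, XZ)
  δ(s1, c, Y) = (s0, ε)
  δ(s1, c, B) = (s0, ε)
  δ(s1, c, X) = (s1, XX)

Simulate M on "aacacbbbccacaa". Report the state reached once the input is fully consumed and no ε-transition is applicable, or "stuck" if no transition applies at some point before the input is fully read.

(s0, aacacbbbccacaa, Z)
  read a, top Z: go to s0, push BZ → (s0, acacbbbccacaa, BZ)
  read a, top B: go to s1, push X → (s1, cacbbbccacaa, XZ)
  read c, top X: go to s1, push XX → (s1, acbbbccacaa, XXZ)
  read a, top X: go to s0, push XY → (s0, cbbbccacaa, XYXZ)
  read c, top X: go to s1, push ε → (s1, bbbccacaa, YXZ)
  read b, top Y: go to s1, push Y → (s1, bbccacaa, YXZ)
  read b, top Y: go to s1, push Y → (s1, bccacaa, YXZ)
  read b, top Y: go to s1, push Y → (s1, ccacaa, YXZ)
  read c, top Y: go to s0, push ε → (s0, cacaa, XZ)
  read c, top X: go to s1, push ε → (s1, acaa, Z)
  read a, top Z: go to s1, push BZ → (s1, caa, BZ)
  read c, top B: go to s0, push ε → (s0, aa, Z)
  read a, top Z: go to s0, push BZ → (s0, a, BZ)
  read a, top B: go to s1, push X → (s1, ε, XZ)
All input consumed; M is in state s1.

s1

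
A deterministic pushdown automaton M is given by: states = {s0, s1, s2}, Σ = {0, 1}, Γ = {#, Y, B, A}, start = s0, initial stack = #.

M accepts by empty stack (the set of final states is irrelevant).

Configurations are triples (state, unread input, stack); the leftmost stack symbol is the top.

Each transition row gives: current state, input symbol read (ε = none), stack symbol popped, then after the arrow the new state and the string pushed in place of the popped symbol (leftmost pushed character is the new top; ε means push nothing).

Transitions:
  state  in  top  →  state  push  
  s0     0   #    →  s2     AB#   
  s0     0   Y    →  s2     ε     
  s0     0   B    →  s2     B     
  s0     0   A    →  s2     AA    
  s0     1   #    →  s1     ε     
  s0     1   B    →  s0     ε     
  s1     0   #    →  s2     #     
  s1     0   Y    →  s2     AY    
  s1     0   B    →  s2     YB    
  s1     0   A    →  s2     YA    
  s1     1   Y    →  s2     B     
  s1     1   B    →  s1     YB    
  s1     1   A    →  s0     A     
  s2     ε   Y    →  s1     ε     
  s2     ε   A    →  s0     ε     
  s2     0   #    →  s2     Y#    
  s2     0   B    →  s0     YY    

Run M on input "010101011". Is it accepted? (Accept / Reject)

Accept

(s0, 010101011, #) ⊢ (s2, 10101011, AB#) ⊢ (s0, 10101011, B#) ⊢ (s0, 0101011, #) ⊢ (s2, 101011, AB#) ⊢ (s0, 101011, B#) ⊢ (s0, 01011, #) ⊢ (s2, 1011, AB#) ⊢ (s0, 1011, B#) ⊢ (s0, 011, #) ⊢ (s2, 11, AB#) ⊢ (s0, 11, B#) ⊢ (s0, 1, #) ⊢ (s1, ε, ε)
All input consumed and the stack is empty.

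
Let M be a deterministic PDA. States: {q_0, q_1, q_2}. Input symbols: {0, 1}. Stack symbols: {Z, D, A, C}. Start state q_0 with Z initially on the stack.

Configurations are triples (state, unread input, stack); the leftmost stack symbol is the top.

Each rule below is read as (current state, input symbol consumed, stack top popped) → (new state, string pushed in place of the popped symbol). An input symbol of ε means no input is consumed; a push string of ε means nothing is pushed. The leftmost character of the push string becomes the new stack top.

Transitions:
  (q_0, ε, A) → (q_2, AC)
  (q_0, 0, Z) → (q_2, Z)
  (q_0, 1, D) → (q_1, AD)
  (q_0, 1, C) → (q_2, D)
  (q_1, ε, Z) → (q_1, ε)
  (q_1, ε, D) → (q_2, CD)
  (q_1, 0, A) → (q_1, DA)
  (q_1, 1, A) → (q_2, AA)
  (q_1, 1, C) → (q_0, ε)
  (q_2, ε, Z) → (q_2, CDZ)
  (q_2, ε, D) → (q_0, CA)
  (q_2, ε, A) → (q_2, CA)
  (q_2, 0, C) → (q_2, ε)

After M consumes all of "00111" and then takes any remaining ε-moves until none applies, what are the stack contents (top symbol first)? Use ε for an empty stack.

(q_0, 00111, Z)
  read 0, top Z: go to q_2, push Z → (q_2, 0111, Z)
  ε-move, top Z: go to q_2, push CDZ → (q_2, 0111, CDZ)
  read 0, top C: go to q_2, push ε → (q_2, 111, DZ)
  ε-move, top D: go to q_0, push CA → (q_0, 111, CAZ)
  read 1, top C: go to q_2, push D → (q_2, 11, DAZ)
  ε-move, top D: go to q_0, push CA → (q_0, 11, CAAZ)
  read 1, top C: go to q_2, push D → (q_2, 1, DAAZ)
  ε-move, top D: go to q_0, push CA → (q_0, 1, CAAAZ)
  read 1, top C: go to q_2, push D → (q_2, ε, DAAAZ)
  ε-move, top D: go to q_0, push CA → (q_0, ε, CAAAAZ)
All input consumed in state q_0 with stack CAAAAZ.

CAAAAZ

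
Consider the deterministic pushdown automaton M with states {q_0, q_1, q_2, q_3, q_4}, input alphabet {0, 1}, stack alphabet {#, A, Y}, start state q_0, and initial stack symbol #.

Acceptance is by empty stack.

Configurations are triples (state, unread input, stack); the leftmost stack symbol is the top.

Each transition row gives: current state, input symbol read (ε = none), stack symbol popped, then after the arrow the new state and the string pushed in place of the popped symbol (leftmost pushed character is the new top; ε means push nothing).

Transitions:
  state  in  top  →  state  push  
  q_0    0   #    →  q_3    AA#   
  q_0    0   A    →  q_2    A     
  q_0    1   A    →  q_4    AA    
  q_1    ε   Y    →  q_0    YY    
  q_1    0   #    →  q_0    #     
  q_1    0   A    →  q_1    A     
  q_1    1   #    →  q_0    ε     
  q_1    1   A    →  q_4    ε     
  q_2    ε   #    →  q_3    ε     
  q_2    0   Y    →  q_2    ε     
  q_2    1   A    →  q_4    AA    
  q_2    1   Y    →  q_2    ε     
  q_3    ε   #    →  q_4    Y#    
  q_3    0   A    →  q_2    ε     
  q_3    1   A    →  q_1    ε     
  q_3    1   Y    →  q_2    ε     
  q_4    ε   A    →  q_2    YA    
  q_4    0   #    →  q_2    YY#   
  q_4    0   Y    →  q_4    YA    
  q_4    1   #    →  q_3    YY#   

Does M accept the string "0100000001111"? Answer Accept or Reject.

(q_0, 0100000001111, #)
  read 0, top #: go to q_3, push AA# → (q_3, 100000001111, AA#)
  read 1, top A: go to q_1, push ε → (q_1, 00000001111, A#)
  read 0, top A: go to q_1, push A → (q_1, 0000001111, A#)
  read 0, top A: go to q_1, push A → (q_1, 000001111, A#)
  read 0, top A: go to q_1, push A → (q_1, 00001111, A#)
  read 0, top A: go to q_1, push A → (q_1, 0001111, A#)
  read 0, top A: go to q_1, push A → (q_1, 001111, A#)
  read 0, top A: go to q_1, push A → (q_1, 01111, A#)
  read 0, top A: go to q_1, push A → (q_1, 1111, A#)
  read 1, top A: go to q_4, push ε → (q_4, 111, #)
  read 1, top #: go to q_3, push YY# → (q_3, 11, YY#)
  read 1, top Y: go to q_2, push ε → (q_2, 1, Y#)
  read 1, top Y: go to q_2, push ε → (q_2, ε, #)
  ε-move, top #: go to q_3, push ε → (q_3, ε, ε)
All input consumed and the stack is empty.

Accept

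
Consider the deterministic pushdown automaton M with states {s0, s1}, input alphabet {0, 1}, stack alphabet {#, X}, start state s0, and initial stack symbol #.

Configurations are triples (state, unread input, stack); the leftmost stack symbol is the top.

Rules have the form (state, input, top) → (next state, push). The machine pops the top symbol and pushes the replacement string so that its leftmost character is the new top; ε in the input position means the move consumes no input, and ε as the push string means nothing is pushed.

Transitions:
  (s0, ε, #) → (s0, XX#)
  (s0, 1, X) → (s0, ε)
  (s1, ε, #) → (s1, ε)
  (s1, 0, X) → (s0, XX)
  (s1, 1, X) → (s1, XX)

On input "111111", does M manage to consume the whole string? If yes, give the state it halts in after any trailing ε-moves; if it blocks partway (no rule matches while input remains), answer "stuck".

(s0, 111111, #) ⊢ (s0, 111111, XX#) ⊢ (s0, 11111, X#) ⊢ (s0, 1111, #) ⊢ (s0, 1111, XX#) ⊢ (s0, 111, X#) ⊢ (s0, 11, #) ⊢ (s0, 11, XX#) ⊢ (s0, 1, X#) ⊢ (s0, ε, #) ⊢ (s0, ε, XX#)
All input consumed; M is in state s0.

s0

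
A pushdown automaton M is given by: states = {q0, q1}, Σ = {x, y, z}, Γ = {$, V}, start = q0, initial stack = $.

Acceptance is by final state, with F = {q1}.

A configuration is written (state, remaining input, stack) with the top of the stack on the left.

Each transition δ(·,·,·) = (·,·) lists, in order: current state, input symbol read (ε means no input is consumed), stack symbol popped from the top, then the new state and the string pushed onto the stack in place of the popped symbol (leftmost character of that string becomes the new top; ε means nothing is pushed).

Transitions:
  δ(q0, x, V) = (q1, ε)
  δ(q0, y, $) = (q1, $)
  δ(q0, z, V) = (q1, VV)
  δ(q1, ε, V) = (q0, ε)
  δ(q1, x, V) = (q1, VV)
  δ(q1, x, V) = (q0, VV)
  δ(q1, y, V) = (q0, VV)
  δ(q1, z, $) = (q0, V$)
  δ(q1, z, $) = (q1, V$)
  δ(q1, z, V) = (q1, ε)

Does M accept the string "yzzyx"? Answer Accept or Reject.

Accept

One accepting computation: (q0, yzzyx, $) ⊢ (q1, zzyx, $) ⊢ (q0, zyx, V$) ⊢ (q1, yx, VV$) ⊢ (q0, x, VVV$) ⊢ (q1, ε, VV$)
All input consumed and state q1 ∈ F.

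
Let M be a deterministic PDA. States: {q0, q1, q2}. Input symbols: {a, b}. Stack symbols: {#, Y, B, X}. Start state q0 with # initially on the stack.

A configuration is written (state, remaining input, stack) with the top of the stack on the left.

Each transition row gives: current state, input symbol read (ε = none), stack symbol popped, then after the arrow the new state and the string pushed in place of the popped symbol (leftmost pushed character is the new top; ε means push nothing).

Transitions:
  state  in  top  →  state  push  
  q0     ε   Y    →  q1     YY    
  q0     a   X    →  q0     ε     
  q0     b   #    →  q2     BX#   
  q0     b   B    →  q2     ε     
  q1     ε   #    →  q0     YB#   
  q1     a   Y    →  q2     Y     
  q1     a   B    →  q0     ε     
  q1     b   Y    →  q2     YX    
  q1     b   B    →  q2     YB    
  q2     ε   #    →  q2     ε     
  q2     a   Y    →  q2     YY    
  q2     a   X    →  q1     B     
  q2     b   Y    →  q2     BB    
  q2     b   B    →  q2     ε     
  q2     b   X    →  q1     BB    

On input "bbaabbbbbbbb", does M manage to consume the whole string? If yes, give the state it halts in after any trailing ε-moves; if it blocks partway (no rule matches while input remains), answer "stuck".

q2

(q0, bbaabbbbbbbb, #)
  read b, top #: go to q2, push BX# → (q2, baabbbbbbbb, BX#)
  read b, top B: go to q2, push ε → (q2, aabbbbbbbb, X#)
  read a, top X: go to q1, push B → (q1, abbbbbbbb, B#)
  read a, top B: go to q0, push ε → (q0, bbbbbbbb, #)
  read b, top #: go to q2, push BX# → (q2, bbbbbbb, BX#)
  read b, top B: go to q2, push ε → (q2, bbbbbb, X#)
  read b, top X: go to q1, push BB → (q1, bbbbb, BB#)
  read b, top B: go to q2, push YB → (q2, bbbb, YBB#)
  read b, top Y: go to q2, push BB → (q2, bbb, BBBB#)
  read b, top B: go to q2, push ε → (q2, bb, BBB#)
  read b, top B: go to q2, push ε → (q2, b, BB#)
  read b, top B: go to q2, push ε → (q2, ε, B#)
All input consumed; M is in state q2.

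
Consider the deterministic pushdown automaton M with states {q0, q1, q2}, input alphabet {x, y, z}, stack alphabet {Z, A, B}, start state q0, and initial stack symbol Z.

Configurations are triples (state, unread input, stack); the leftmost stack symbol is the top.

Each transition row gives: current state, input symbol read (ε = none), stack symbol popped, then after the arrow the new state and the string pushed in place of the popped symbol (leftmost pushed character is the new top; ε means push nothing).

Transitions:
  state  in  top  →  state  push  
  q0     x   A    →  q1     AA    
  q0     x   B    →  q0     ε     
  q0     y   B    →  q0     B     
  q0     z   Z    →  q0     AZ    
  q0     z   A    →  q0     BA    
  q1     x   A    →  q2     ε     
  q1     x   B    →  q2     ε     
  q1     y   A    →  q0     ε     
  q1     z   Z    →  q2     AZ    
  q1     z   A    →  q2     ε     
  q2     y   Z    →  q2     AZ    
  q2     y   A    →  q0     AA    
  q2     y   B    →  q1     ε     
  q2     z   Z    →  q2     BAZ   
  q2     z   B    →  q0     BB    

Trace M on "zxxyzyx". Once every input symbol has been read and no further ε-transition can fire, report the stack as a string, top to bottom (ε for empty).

AAZ

(q0, zxxyzyx, Z) ⊢ (q0, xxyzyx, AZ) ⊢ (q1, xyzyx, AAZ) ⊢ (q2, yzyx, AZ) ⊢ (q0, zyx, AAZ) ⊢ (q0, yx, BAAZ) ⊢ (q0, x, BAAZ) ⊢ (q0, ε, AAZ)
All input consumed in state q0 with stack AAZ.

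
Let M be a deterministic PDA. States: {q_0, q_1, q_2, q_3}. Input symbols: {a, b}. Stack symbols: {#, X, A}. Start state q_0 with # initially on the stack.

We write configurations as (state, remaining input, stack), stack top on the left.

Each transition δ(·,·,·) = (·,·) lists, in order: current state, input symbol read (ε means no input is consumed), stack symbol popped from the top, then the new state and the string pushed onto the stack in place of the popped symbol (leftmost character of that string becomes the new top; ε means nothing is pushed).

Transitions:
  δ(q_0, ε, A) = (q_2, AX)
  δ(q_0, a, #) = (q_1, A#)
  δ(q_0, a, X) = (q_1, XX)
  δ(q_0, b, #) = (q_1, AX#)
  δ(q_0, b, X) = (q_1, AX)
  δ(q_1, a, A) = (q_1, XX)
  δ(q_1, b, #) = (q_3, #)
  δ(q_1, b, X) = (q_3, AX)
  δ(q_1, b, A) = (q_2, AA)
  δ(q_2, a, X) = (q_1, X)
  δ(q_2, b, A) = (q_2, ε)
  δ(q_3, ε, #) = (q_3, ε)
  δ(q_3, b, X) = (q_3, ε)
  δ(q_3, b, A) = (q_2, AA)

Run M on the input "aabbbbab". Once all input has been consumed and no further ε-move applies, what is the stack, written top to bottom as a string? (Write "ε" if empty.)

AXX#

(q_0, aabbbbab, #) ⊢ (q_1, abbbbab, A#) ⊢ (q_1, bbbbab, XX#) ⊢ (q_3, bbbab, AXX#) ⊢ (q_2, bbab, AAXX#) ⊢ (q_2, bab, AXX#) ⊢ (q_2, ab, XX#) ⊢ (q_1, b, XX#) ⊢ (q_3, ε, AXX#)
All input consumed in state q_3 with stack AXX#.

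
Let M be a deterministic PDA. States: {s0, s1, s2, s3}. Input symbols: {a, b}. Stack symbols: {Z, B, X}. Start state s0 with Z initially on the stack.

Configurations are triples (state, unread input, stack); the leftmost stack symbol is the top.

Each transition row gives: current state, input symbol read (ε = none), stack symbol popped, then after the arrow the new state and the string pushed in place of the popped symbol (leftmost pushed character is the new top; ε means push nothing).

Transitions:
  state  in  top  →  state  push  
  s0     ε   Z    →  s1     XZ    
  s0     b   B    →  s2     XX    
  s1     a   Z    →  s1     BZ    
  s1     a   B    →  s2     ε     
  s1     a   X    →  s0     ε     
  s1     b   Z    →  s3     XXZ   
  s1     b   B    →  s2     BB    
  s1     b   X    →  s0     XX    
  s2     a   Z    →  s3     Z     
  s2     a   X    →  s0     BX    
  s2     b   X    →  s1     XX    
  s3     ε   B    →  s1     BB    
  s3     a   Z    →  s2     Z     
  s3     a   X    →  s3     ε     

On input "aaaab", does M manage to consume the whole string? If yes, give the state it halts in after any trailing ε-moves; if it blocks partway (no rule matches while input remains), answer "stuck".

s0

(s0, aaaab, Z)
  ε-move, top Z: go to s1, push XZ → (s1, aaaab, XZ)
  read a, top X: go to s0, push ε → (s0, aaab, Z)
  ε-move, top Z: go to s1, push XZ → (s1, aaab, XZ)
  read a, top X: go to s0, push ε → (s0, aab, Z)
  ε-move, top Z: go to s1, push XZ → (s1, aab, XZ)
  read a, top X: go to s0, push ε → (s0, ab, Z)
  ε-move, top Z: go to s1, push XZ → (s1, ab, XZ)
  read a, top X: go to s0, push ε → (s0, b, Z)
  ε-move, top Z: go to s1, push XZ → (s1, b, XZ)
  read b, top X: go to s0, push XX → (s0, ε, XXZ)
All input consumed; M is in state s0.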